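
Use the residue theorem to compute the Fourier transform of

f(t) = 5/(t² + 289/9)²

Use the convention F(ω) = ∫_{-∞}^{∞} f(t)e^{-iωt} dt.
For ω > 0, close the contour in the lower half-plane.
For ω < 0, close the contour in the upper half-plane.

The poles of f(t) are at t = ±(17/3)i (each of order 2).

Let g(z) = f(z)e^{-iωz}; for large |z| the factor e^{-iωz} decays in the lower half-plane when ω > 0 and in the upper half-plane when ω < 0.

Case ω > 0 (lower half-plane, clockwise contour ⇒ F(ω) = -2πi·ΣRes):
  Res_{z = - \frac{17 i}{3}} g(z) = \frac{45 i \left(17 \omega + 3\right) e^{- \frac{17 \omega}{3}}}{19652} (pole of order 2)
  F(ω) = -2πi·ΣRes = \frac{45 \pi \left(17 \omega + 3\right) e^{- \frac{17 \omega}{3}}}{9826}

Case ω < 0 (upper half-plane, counterclockwise contour ⇒ F(ω) = +2πi·ΣRes):
  Res_{z = \frac{17 i}{3}} g(z) = \frac{45 i \left(17 \omega - 3\right) e^{\frac{17 \omega}{3}}}{19652} (pole of order 2)
  F(ω) = 2πi·ΣRes = \frac{45 \pi \left(3 - 17 \omega\right) e^{\frac{17 \omega}{3}}}{9826}

Both cases combine into a single formula in |ω|:

F(ω) = \frac{45 \pi \left(17 \left|{\omega}\right| + 3\right) e^{- \frac{17 \left|{\omega}\right|}{3}}}{9826}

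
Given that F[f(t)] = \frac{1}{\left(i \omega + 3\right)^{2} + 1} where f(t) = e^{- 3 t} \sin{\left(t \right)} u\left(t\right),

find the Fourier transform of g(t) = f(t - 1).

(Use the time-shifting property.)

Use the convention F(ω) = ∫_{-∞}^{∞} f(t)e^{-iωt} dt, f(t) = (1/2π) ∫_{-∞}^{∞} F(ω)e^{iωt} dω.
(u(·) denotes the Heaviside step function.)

F[g](ω) = \frac{e^{- i \omega}}{\left(i \omega + 3\right)^{2} + 1}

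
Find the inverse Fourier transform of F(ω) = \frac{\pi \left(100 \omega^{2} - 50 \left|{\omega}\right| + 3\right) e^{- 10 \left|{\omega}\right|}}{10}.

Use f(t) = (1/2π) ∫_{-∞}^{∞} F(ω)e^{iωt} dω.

f(t) = \frac{8 t^{4}}{\left(t^{2} + 100\right)^{3}}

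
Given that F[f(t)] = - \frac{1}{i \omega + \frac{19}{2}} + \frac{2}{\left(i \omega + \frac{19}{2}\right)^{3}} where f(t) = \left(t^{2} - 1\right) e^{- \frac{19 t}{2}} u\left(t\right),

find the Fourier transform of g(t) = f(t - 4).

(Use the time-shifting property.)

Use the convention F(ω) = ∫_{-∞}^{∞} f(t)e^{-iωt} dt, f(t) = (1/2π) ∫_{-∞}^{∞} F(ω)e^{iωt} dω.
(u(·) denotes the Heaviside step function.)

F[g](ω) = \frac{2 \left(16 i \omega - \left(2 i \omega + 19\right)^{3} + 152\right) e^{- 4 i \omega}}{\left(2 i \omega + 19\right)^{4}}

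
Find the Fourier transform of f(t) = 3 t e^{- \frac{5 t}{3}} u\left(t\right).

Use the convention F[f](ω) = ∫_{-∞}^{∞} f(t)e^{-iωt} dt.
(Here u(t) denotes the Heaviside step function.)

F(ω) = \frac{27}{\left(3 i \omega + 5\right)^{2}}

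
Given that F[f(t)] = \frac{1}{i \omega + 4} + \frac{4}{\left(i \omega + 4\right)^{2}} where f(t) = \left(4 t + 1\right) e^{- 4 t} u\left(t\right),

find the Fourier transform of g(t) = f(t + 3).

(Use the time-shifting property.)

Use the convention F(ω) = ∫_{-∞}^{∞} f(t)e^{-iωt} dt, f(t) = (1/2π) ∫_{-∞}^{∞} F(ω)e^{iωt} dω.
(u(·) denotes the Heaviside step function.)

F[g](ω) = \frac{\left(- i \omega - 8\right) e^{3 i \omega}}{\omega^{2} - 8 i \omega - 16}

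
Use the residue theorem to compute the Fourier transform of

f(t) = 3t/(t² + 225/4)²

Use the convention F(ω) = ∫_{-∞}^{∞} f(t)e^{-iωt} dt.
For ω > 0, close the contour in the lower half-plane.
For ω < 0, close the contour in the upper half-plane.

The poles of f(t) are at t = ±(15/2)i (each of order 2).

Let g(z) = f(z)e^{-iωz}; for large |z| the factor e^{-iωz} decays in the lower half-plane when ω > 0 and in the upper half-plane when ω < 0.

Case ω > 0 (lower half-plane, clockwise contour ⇒ F(ω) = -2πi·ΣRes):
  Res_{z = - \frac{15 i}{2}} g(z) = \frac{\omega e^{- \frac{15 \omega}{2}}}{10} (pole of order 2)
  F(ω) = -2πi·ΣRes = - \frac{i \pi \omega e^{- \frac{15 \omega}{2}}}{5}

Case ω < 0 (upper half-plane, counterclockwise contour ⇒ F(ω) = +2πi·ΣRes):
  Res_{z = \frac{15 i}{2}} g(z) = - \frac{\omega e^{\frac{15 \omega}{2}}}{10} (pole of order 2)
  F(ω) = 2πi·ΣRes = - \frac{i \pi \omega e^{\frac{15 \omega}{2}}}{5}

Both cases combine into a single formula in |ω|:

F(ω) = - \frac{i \pi \omega e^{- \frac{15 \left|{\omega}\right|}{2}}}{5}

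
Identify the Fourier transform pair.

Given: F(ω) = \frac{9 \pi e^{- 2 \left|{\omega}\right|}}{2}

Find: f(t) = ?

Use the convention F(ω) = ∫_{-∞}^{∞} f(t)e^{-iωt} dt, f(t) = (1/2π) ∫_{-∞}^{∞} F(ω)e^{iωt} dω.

f(t) = \frac{9}{t^{2} + 4}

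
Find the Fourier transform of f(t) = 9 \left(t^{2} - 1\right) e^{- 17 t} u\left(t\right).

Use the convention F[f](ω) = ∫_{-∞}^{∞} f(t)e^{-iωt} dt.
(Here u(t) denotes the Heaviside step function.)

F(ω) = \frac{9 \left(2 i \omega - \left(i \omega + 17\right)^{3} + 34\right)}{\left(i \omega + 17\right)^{4}}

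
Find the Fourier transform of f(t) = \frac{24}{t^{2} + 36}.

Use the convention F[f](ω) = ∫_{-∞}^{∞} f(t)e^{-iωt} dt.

F(ω) = 4 \pi e^{- 6 \left|{\omega}\right|}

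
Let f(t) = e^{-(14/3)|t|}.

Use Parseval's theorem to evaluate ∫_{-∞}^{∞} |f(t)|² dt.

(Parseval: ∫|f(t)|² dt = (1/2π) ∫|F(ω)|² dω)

∫|f(t)|² dt = \frac{3}{14}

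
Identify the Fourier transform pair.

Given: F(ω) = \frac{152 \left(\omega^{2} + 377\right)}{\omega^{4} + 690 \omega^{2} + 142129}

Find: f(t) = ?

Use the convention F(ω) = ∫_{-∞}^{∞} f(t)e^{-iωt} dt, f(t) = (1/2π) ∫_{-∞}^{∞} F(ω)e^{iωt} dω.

f(t) = 4 e^{- 19 \left|{t}\right|} \cos{\left(4 t \right)}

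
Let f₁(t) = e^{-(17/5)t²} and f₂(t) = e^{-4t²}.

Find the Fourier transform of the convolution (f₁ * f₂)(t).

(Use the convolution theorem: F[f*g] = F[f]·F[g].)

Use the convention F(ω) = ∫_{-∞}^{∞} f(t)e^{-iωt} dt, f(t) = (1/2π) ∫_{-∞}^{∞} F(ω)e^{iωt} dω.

F[f₁*f₂](ω) = \frac{\sqrt{85} \pi e^{- \frac{37 \omega^{2}}{272}}}{34}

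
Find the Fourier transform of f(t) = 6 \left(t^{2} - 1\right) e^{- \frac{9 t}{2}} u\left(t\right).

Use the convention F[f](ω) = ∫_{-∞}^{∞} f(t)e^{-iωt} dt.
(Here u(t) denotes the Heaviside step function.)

F(ω) = \frac{12 \left(16 i \omega - \left(2 i \omega + 9\right)^{3} + 72\right)}{\left(2 i \omega + 9\right)^{4}}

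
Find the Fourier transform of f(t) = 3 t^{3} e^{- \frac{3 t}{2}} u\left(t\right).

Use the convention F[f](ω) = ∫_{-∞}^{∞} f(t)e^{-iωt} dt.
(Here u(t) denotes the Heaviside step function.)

F(ω) = \frac{288}{\left(2 i \omega + 3\right)^{4}}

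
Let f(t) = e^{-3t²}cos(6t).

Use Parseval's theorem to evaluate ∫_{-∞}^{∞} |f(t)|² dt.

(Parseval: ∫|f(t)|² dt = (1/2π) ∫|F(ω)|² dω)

∫|f(t)|² dt = \frac{\sqrt{6} \sqrt{\pi} \left(1 + e^{6}\right)}{12 e^{6}}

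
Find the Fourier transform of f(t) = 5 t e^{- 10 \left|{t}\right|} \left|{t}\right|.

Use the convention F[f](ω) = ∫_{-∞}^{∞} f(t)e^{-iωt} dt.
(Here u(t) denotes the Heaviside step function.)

F(ω) = \frac{20 i \omega \left(\omega^{2} - 300\right)}{\left(\omega^{2} + 100\right)^{3}}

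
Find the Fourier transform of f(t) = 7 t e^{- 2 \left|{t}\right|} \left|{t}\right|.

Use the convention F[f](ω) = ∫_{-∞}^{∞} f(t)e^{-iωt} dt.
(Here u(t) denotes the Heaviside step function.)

F(ω) = \frac{28 i \omega \left(\omega^{2} - 12\right)}{\left(\omega^{2} + 4\right)^{3}}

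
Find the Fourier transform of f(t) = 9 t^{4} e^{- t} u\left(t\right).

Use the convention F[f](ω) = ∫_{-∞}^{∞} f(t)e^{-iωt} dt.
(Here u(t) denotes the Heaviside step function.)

F(ω) = \frac{216}{\left(i \omega + 1\right)^{5}}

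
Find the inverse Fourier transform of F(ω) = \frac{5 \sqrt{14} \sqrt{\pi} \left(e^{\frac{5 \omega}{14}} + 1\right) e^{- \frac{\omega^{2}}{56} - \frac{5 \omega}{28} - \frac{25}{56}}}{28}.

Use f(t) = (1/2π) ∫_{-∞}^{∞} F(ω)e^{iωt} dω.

f(t) = 5 e^{- 14 t^{2}} \cos{\left(5 t \right)}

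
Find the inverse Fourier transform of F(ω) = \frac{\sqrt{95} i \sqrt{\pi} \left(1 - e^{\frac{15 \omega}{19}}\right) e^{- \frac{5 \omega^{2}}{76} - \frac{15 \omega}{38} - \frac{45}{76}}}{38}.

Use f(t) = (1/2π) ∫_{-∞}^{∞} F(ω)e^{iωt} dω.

f(t) = e^{- \frac{19 t^{2}}{5}} \sin{\left(3 t \right)}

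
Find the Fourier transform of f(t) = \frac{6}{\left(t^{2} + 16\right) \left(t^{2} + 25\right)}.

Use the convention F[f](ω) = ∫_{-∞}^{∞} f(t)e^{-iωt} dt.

F(ω) = \frac{\pi \left(5 e^{\left|{\omega}\right|} - 4\right) e^{- 5 \left|{\omega}\right|}}{30}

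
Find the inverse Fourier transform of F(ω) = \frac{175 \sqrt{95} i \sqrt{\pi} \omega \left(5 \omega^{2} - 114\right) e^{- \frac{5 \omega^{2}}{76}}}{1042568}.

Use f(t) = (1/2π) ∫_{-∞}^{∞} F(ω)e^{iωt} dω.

f(t) = 7 t^{3} e^{- \frac{19 t^{2}}{5}}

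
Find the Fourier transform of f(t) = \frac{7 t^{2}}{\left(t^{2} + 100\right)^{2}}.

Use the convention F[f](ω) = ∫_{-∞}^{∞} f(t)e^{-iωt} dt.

F(ω) = \frac{7 \pi \left(1 - 10 \left|{\omega}\right|\right) e^{- 10 \left|{\omega}\right|}}{20}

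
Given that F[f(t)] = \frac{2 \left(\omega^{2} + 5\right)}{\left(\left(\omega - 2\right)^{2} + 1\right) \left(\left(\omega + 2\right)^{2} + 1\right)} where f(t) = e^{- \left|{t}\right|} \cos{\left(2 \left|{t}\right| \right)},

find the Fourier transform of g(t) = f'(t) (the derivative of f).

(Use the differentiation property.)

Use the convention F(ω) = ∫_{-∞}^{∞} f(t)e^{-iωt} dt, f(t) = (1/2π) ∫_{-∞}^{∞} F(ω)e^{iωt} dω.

F[g](ω) = \frac{2 i \omega \left(\omega^{2} + 5\right)}{\omega^{4} - 6 \omega^{2} + 25}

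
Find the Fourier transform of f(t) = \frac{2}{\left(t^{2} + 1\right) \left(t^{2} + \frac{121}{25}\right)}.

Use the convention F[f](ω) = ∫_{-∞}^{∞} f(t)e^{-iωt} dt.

F(ω) = \frac{25 \pi e^{- \left|{\omega}\right|}}{48} - \frac{125 \pi e^{- \frac{11 \left|{\omega}\right|}{5}}}{528}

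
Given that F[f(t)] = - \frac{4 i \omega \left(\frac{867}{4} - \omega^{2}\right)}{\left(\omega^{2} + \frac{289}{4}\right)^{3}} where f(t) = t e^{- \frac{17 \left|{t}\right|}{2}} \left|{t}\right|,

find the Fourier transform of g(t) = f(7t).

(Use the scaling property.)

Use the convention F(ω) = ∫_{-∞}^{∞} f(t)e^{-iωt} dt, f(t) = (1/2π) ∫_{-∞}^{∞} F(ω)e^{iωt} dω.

F[g](ω) = \frac{3136 i \omega \left(4 \omega^{2} - 42483\right)}{\left(4 \omega^{2} + 14161\right)^{3}}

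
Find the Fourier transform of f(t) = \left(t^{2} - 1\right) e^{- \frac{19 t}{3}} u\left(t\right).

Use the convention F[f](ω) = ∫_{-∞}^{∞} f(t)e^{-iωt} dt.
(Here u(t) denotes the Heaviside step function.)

F(ω) = \frac{3 \left(54 i \omega - \left(3 i \omega + 19\right)^{3} + 342\right)}{\left(3 i \omega + 19\right)^{4}}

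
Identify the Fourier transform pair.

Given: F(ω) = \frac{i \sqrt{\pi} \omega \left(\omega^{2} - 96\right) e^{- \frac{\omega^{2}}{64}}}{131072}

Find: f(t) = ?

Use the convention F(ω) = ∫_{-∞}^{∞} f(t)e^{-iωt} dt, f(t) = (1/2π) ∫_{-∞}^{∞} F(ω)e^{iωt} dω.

f(t) = t^{3} e^{- 16 t^{2}}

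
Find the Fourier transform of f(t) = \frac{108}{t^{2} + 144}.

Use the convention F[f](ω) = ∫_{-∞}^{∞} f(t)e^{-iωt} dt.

F(ω) = 9 \pi e^{- 12 \left|{\omega}\right|}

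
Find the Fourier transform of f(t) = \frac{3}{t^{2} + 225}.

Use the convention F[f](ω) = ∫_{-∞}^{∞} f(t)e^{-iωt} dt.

F(ω) = \frac{\pi e^{- 15 \left|{\omega}\right|}}{5}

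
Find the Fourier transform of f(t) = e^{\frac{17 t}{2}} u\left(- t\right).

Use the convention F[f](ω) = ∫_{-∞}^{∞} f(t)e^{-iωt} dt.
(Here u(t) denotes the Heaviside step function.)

F(ω) = - \frac{2}{2 i \omega - 17}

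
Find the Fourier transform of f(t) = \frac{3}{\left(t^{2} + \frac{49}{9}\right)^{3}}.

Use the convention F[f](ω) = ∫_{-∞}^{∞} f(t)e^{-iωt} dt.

F(ω) = \frac{81 \pi \left(49 \omega^{2} + 63 \left|{\omega}\right| + 27\right) e^{- \frac{7 \left|{\omega}\right|}{3}}}{134456}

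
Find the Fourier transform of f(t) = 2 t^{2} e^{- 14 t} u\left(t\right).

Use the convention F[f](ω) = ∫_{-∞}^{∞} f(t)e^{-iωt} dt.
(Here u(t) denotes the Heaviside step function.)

F(ω) = \frac{4}{\left(i \omega + 14\right)^{3}}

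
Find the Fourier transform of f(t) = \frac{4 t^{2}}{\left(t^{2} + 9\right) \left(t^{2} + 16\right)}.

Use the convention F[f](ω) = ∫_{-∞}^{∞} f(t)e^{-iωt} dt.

F(ω) = \frac{4 \pi \left(4 - 3 e^{\left|{\omega}\right|}\right) e^{- 4 \left|{\omega}\right|}}{7}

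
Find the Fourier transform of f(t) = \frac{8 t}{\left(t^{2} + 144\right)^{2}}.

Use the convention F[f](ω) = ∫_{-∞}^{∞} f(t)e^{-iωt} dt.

F(ω) = - \frac{i \pi \omega e^{- 12 \left|{\omega}\right|}}{3}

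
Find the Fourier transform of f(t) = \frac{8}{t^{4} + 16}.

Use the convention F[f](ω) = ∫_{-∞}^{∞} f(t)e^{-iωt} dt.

F(ω) = \pi e^{- \sqrt{2} \left|{\omega}\right|} \sin{\left(\sqrt{2} \left|{\omega}\right| + \frac{\pi}{4} \right)}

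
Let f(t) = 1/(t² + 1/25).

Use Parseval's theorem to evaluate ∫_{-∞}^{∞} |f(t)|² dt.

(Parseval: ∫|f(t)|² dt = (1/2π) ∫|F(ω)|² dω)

∫|f(t)|² dt = \frac{125 \pi}{2}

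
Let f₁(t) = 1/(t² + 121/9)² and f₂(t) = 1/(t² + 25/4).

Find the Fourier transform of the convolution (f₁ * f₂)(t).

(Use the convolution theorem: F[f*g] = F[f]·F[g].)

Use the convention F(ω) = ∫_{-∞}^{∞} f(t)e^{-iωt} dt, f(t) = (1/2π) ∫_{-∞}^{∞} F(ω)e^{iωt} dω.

F[f₁*f₂](ω) = \frac{9 \pi^{2} \left(11 \left|{\omega}\right| + 3\right) e^{- \frac{37 \left|{\omega}\right|}{6}}}{6655}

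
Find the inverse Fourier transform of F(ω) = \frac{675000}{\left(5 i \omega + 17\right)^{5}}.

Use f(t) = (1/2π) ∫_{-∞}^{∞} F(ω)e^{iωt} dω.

f(t) = 9 t^{4} e^{- \frac{17 t}{5}} u\left(t\right)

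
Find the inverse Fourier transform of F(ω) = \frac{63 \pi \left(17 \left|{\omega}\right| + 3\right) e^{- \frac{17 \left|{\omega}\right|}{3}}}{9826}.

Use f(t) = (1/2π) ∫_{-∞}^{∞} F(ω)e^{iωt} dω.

f(t) = \frac{7}{\left(t^{2} + \frac{289}{9}\right)^{2}}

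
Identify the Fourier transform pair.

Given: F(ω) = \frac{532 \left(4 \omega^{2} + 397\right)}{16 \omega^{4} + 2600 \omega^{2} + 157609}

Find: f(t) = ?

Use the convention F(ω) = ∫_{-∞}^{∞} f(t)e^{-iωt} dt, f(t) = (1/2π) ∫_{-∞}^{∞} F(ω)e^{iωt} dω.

f(t) = 7 e^{- \frac{19 \left|{t}\right|}{2}} \cos{\left(3 t \right)}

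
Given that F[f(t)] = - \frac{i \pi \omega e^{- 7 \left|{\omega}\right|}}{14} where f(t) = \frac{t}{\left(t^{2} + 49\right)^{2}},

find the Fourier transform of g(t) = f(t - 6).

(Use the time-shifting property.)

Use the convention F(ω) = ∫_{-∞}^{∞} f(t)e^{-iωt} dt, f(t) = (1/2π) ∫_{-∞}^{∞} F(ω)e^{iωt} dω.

F[g](ω) = - \frac{i \pi \omega e^{- 6 i \omega - 7 \left|{\omega}\right|}}{14}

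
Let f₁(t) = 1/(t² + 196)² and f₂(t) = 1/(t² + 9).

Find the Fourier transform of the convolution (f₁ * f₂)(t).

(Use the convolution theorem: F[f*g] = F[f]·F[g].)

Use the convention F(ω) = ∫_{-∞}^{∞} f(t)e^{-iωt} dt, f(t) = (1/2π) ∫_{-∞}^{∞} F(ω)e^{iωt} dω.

F[f₁*f₂](ω) = \frac{\pi^{2} \left(14 \left|{\omega}\right| + 1\right) e^{- 17 \left|{\omega}\right|}}{16464}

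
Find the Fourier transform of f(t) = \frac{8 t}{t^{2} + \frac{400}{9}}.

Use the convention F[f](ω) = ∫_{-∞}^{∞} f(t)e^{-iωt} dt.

F(ω) = - 8 i \pi e^{- \frac{20 \left|{\omega}\right|}{3}} \operatorname{sign}{\left(\omega \right)}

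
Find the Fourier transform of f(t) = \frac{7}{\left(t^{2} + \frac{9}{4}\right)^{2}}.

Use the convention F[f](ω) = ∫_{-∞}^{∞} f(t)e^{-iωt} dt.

F(ω) = \frac{14 \pi \left(3 \left|{\omega}\right| + 2\right) e^{- \frac{3 \left|{\omega}\right|}{2}}}{27}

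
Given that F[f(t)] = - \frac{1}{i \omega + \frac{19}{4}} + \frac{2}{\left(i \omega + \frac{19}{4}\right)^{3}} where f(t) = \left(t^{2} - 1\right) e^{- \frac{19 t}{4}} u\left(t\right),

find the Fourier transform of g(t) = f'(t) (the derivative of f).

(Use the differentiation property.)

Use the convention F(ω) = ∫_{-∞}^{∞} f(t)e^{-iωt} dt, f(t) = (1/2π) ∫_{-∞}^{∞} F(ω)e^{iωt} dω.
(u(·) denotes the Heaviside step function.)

F[g](ω) = \frac{4 i \omega \left(128 i \omega - \left(4 i \omega + 19\right)^{3} + 608\right)}{\left(4 i \omega + 19\right)^{4}}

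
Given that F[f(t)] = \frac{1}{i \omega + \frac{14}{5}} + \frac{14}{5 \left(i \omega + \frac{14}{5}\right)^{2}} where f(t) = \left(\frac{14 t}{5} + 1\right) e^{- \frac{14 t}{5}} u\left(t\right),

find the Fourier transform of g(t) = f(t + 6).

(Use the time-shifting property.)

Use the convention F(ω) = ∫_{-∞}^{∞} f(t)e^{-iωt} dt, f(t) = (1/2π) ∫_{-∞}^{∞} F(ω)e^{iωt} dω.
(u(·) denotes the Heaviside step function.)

F[g](ω) = \frac{\left(- 25 i \omega - 140\right) e^{6 i \omega}}{25 \omega^{2} - 140 i \omega - 196}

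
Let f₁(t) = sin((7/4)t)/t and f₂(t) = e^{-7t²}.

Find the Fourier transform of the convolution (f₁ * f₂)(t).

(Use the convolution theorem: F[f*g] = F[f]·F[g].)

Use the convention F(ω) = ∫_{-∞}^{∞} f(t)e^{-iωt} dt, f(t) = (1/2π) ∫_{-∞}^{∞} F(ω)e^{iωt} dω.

F[f₁*f₂](ω) = \begin{cases} \frac{\sqrt{7} \pi^{\frac{3}{2}} e^{- \frac{\omega^{2}}{28}}}{7} & \text{for}\: \omega > - \frac{7}{4} \wedge \omega < \frac{7}{4} \\0 & \text{otherwise} \end{cases}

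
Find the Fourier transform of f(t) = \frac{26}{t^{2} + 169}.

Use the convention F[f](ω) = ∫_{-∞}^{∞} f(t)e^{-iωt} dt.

F(ω) = 2 \pi e^{- 13 \left|{\omega}\right|}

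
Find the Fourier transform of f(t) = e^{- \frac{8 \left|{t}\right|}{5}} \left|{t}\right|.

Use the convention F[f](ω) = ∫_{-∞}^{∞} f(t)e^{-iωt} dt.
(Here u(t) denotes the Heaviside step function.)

F(ω) = \frac{50 \left(64 - 25 \omega^{2}\right)}{\left(25 \omega^{2} + 64\right)^{2}}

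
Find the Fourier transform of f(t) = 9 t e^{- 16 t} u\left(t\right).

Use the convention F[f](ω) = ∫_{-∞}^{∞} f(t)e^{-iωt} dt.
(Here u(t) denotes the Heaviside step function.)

F(ω) = \frac{9}{\left(i \omega + 16\right)^{2}}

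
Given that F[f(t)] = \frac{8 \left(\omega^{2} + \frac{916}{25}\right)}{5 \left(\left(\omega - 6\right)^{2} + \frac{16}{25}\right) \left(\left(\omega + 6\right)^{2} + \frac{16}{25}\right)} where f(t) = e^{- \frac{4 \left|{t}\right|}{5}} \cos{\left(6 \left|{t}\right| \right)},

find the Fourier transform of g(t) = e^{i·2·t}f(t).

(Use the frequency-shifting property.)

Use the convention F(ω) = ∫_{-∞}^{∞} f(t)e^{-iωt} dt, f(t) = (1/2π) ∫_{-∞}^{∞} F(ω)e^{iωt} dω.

F[g](ω) = \frac{40 \left(25 \left(\omega - 2\right)^{2} + 916\right)}{\left(25 \left(\omega - 8\right)^{2} + 16\right) \left(25 \left(\omega + 4\right)^{2} + 16\right)}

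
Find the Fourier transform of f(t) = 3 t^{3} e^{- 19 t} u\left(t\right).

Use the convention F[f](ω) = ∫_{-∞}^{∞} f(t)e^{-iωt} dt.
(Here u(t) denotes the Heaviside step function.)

F(ω) = \frac{18}{\left(i \omega + 19\right)^{4}}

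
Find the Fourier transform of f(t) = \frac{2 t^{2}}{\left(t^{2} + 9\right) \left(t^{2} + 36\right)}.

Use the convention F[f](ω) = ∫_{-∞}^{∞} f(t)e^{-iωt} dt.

F(ω) = \frac{2 \pi \left(2 - e^{3 \left|{\omega}\right|}\right) e^{- 6 \left|{\omega}\right|}}{9}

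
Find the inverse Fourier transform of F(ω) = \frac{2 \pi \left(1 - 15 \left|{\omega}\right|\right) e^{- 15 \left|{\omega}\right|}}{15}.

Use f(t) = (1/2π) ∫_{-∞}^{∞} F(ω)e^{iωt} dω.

f(t) = \frac{4 t^{2}}{\left(t^{2} + 225\right)^{2}}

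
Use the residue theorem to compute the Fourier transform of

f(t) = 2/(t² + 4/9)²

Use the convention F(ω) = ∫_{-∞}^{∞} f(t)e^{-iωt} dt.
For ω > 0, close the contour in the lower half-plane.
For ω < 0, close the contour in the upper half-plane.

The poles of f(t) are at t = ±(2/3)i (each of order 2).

Let g(z) = f(z)e^{-iωz}; for large |z| the factor e^{-iωz} decays in the lower half-plane when ω > 0 and in the upper half-plane when ω < 0.

Case ω > 0 (lower half-plane, clockwise contour ⇒ F(ω) = -2πi·ΣRes):
  Res_{z = - \frac{2 i}{3}} g(z) = \frac{9 i \left(2 \omega + 3\right) e^{- \frac{2 \omega}{3}}}{16} (pole of order 2)
  F(ω) = -2πi·ΣRes = \frac{9 \pi \left(2 \omega + 3\right) e^{- \frac{2 \omega}{3}}}{8}

Case ω < 0 (upper half-plane, counterclockwise contour ⇒ F(ω) = +2πi·ΣRes):
  Res_{z = \frac{2 i}{3}} g(z) = \frac{9 i \left(2 \omega - 3\right) e^{\frac{2 \omega}{3}}}{16} (pole of order 2)
  F(ω) = 2πi·ΣRes = \frac{9 \pi \left(3 - 2 \omega\right) e^{\frac{2 \omega}{3}}}{8}

Both cases combine into a single formula in |ω|:

F(ω) = \frac{9 \pi \left(2 \left|{\omega}\right| + 3\right) e^{- \frac{2 \left|{\omega}\right|}{3}}}{8}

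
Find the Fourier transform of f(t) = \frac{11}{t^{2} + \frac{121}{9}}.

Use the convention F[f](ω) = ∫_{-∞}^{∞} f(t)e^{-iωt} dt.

F(ω) = 3 \pi e^{- \frac{11 \left|{\omega}\right|}{3}}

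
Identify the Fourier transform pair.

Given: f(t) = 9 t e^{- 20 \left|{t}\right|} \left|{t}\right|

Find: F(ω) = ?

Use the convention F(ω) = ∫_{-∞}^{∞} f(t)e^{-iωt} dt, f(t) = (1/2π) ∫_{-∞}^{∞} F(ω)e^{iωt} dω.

F(ω) = \frac{36 i \omega \left(\omega^{2} - 1200\right)}{\left(\omega^{2} + 400\right)^{3}}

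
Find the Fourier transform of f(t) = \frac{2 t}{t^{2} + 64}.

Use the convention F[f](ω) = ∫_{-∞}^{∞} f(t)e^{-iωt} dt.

F(ω) = - 2 i \pi e^{- 8 \left|{\omega}\right|} \operatorname{sign}{\left(\omega \right)}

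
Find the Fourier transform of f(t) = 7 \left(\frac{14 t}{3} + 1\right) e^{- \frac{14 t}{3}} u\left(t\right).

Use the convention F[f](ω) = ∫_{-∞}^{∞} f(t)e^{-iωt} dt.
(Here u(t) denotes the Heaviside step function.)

F(ω) = \frac{21 \left(- 3 i \omega - 28\right)}{9 \omega^{2} - 84 i \omega - 196}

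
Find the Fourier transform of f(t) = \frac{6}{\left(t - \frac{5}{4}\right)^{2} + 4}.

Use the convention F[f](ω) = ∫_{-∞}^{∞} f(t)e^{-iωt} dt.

F(ω) = 3 \pi e^{- \frac{5 i \omega}{4} - 2 \left|{\omega}\right|}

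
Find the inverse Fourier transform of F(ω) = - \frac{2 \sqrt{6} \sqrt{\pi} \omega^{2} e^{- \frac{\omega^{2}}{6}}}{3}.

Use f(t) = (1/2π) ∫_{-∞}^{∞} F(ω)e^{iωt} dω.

f(t) = 3 \left(6 t^{2} - 2\right) e^{- \frac{3 t^{2}}{2}}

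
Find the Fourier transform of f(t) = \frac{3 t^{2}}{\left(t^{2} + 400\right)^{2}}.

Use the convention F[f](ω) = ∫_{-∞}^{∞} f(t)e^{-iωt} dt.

F(ω) = \frac{3 \pi \left(1 - 20 \left|{\omega}\right|\right) e^{- 20 \left|{\omega}\right|}}{40}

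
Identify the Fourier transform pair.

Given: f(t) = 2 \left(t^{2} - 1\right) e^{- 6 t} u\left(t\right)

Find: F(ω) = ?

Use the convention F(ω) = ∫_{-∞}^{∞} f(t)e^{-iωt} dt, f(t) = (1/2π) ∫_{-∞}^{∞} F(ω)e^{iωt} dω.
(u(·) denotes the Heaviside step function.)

F(ω) = \frac{2 \left(2 i \omega - \left(i \omega + 6\right)^{3} + 12\right)}{\left(i \omega + 6\right)^{4}}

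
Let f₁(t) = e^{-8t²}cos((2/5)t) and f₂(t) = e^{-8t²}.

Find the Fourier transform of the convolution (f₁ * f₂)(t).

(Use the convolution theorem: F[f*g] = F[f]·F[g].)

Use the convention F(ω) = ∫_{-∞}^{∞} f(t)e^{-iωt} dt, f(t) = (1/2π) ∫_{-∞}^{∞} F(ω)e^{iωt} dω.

F[f₁*f₂](ω) = \frac{\pi \left(e^{\frac{\omega}{20}} + 1\right) e^{- \frac{\omega^{2}}{16} - \frac{\omega}{40} - \frac{1}{200}}}{16}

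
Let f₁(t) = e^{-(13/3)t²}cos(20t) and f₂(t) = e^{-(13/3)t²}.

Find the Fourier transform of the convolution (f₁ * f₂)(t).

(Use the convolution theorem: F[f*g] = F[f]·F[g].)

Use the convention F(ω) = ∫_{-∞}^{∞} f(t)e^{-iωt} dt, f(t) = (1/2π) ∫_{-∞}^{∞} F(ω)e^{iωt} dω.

F[f₁*f₂](ω) = \frac{3 \pi \left(e^{\frac{60 \omega}{13}} + 1\right) e^{- \frac{3 \omega^{2}}{26} - \frac{30 \omega}{13} - \frac{300}{13}}}{26}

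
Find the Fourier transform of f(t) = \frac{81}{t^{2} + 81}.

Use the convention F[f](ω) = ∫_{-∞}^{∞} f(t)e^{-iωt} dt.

F(ω) = 9 \pi e^{- 9 \left|{\omega}\right|}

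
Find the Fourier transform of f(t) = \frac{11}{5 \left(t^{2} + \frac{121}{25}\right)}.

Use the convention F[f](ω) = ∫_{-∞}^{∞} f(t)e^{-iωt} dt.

F(ω) = \pi e^{- \frac{11 \left|{\omega}\right|}{5}}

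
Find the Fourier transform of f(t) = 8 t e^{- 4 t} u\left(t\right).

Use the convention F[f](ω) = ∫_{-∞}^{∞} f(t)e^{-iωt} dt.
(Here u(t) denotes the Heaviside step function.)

F(ω) = \frac{8}{\left(i \omega + 4\right)^{2}}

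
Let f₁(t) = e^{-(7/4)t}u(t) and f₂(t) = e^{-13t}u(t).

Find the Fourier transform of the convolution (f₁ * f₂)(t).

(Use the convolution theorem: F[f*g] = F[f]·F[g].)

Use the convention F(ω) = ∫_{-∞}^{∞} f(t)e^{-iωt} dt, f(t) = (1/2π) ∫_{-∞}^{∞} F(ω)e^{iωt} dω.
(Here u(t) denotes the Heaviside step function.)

F[f₁*f₂](ω) = \frac{4}{\left(i \omega + 13\right) \left(4 i \omega + 7\right)}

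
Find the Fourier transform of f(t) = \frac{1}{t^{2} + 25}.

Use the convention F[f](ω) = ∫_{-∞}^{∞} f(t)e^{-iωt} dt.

F(ω) = \frac{\pi e^{- 5 \left|{\omega}\right|}}{5}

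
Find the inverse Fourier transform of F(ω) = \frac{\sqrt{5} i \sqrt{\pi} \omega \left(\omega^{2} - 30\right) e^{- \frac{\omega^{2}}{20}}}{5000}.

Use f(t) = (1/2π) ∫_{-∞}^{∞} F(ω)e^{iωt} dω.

f(t) = t^{3} e^{- 5 t^{2}}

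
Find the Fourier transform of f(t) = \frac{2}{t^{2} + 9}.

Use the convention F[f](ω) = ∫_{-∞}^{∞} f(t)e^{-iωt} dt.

F(ω) = \frac{2 \pi e^{- 3 \left|{\omega}\right|}}{3}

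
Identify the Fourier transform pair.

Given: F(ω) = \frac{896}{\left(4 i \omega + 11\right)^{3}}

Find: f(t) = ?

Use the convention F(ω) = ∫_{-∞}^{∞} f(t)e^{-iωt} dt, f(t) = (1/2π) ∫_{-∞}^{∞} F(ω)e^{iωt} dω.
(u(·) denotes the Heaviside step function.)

f(t) = 7 t^{2} e^{- \frac{11 t}{4}} u\left(t\right)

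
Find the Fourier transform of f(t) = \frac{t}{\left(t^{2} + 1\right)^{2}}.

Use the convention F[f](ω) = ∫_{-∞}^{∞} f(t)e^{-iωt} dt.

F(ω) = - \frac{i \pi \omega e^{- \left|{\omega}\right|}}{2}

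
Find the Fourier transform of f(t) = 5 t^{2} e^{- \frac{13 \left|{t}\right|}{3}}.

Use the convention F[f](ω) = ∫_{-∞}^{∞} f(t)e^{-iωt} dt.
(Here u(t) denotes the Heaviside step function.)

F(ω) = \frac{7020 \left(169 - 27 \omega^{2}\right)}{\left(9 \omega^{2} + 169\right)^{3}}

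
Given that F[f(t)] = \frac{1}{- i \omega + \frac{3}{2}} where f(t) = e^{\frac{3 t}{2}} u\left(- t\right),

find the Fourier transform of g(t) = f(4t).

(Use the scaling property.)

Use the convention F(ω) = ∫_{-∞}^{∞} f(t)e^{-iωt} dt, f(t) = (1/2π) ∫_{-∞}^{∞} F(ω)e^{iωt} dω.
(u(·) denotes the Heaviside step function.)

F[g](ω) = \frac{i}{\omega + 6 i}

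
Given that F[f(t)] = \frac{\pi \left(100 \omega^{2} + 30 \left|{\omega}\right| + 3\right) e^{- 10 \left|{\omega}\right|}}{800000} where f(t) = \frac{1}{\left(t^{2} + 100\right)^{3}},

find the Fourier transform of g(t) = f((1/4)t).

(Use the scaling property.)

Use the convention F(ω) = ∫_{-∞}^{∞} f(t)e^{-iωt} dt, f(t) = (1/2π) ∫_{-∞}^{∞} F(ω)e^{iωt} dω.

F[g](ω) = \frac{\pi \left(1600 \omega^{2} + 120 \left|{\omega}\right| + 3\right) e^{- 40 \left|{\omega}\right|}}{200000}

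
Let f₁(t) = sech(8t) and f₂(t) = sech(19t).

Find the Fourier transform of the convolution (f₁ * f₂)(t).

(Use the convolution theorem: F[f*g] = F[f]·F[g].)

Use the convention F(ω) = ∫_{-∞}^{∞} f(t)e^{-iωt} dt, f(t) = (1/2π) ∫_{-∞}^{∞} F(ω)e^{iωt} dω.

F[f₁*f₂](ω) = \frac{\pi^{2}}{152 \cosh{\left(\frac{\pi \omega}{38} \right)} \cosh{\left(\frac{\pi \omega}{16} \right)}}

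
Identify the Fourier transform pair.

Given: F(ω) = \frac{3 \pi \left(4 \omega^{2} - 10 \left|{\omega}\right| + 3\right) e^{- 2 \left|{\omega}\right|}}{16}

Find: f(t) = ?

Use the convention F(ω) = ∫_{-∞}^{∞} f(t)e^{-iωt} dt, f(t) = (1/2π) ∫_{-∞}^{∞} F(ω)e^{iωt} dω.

f(t) = \frac{3 t^{4}}{\left(t^{2} + 4\right)^{3}}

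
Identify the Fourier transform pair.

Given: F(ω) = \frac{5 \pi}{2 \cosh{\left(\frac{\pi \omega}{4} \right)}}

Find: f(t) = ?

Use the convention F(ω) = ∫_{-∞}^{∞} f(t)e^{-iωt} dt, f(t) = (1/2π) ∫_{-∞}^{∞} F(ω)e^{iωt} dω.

f(t) = \frac{5}{\cosh{\left(2 t \right)}}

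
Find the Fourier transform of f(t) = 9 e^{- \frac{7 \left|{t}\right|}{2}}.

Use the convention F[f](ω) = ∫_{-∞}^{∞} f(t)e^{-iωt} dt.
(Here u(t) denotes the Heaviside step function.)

F(ω) = \frac{252}{4 \omega^{2} + 49}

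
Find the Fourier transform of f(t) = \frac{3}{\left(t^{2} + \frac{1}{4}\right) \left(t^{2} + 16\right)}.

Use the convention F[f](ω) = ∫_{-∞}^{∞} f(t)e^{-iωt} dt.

F(ω) = - \frac{\pi e^{- 4 \left|{\omega}\right|}}{21} + \frac{8 \pi e^{- \frac{\left|{\omega}\right|}{2}}}{21}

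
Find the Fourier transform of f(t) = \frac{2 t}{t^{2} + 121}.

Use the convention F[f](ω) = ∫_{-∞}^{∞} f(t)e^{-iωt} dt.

F(ω) = - 2 i \pi e^{- 11 \left|{\omega}\right|} \operatorname{sign}{\left(\omega \right)}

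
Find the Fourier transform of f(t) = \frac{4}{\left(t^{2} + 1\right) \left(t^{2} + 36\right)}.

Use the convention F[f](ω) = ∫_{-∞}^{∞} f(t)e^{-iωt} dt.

F(ω) = \frac{2 \pi \left(6 e^{5 \left|{\omega}\right|} - 1\right) e^{- 6 \left|{\omega}\right|}}{105}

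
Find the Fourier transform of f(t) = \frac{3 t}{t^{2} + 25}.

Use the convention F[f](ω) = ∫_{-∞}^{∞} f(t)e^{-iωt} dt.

F(ω) = - 3 i \pi e^{- 5 \left|{\omega}\right|} \operatorname{sign}{\left(\omega \right)}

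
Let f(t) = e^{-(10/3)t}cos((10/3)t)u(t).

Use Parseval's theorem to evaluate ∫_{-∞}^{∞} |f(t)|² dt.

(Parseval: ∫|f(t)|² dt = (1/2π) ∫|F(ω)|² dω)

∫|f(t)|² dt = \frac{9}{80}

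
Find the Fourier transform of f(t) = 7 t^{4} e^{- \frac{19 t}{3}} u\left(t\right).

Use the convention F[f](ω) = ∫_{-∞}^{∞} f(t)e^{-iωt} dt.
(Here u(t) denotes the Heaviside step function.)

F(ω) = \frac{40824}{\left(3 i \omega + 19\right)^{5}}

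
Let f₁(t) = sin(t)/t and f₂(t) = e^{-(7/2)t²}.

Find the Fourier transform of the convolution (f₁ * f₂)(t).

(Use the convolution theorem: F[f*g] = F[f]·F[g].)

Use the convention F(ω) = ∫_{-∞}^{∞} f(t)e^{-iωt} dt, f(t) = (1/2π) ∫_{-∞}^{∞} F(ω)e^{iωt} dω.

F[f₁*f₂](ω) = \begin{cases} \frac{\sqrt{14} \pi^{\frac{3}{2}} e^{- \frac{\omega^{2}}{14}}}{7} & \text{for}\: \omega > -1 \wedge \omega < 1 \\0 & \text{otherwise} \end{cases}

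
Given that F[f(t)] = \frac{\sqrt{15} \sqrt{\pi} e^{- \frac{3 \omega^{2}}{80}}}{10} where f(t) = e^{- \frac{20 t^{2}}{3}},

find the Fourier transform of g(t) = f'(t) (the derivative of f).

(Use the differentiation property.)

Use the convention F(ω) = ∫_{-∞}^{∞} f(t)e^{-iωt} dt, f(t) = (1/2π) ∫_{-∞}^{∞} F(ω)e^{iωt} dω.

F[g](ω) = \frac{\sqrt{15} i \sqrt{\pi} \omega e^{- \frac{3 \omega^{2}}{80}}}{10}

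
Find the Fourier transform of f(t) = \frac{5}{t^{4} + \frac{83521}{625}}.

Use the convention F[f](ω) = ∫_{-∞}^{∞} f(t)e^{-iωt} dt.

F(ω) = \frac{625 \pi e^{- \frac{17 \sqrt{2} \left|{\omega}\right|}{10}} \sin{\left(\frac{17 \sqrt{2} \left|{\omega}\right|}{10} + \frac{\pi}{4} \right)}}{4913}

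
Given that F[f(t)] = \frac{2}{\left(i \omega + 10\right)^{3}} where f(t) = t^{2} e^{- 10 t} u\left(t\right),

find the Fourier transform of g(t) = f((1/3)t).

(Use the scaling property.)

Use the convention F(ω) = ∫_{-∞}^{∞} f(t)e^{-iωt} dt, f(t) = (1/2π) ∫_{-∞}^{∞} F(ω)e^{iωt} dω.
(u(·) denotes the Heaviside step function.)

F[g](ω) = \frac{6}{\left(3 i \omega + 10\right)^{3}}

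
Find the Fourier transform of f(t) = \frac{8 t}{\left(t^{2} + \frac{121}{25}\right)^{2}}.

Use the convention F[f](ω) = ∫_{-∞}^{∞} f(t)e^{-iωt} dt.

F(ω) = - \frac{20 i \pi \omega e^{- \frac{11 \left|{\omega}\right|}{5}}}{11}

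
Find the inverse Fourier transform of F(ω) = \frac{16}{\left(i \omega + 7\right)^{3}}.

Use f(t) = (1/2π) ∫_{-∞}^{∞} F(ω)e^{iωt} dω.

f(t) = 8 t^{2} e^{- 7 t} u\left(t\right)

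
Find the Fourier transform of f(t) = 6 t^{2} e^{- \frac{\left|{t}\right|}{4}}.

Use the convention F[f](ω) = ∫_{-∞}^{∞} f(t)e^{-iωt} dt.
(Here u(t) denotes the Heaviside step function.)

F(ω) = \frac{1536 \left(1 - 48 \omega^{2}\right)}{\left(16 \omega^{2} + 1\right)^{3}}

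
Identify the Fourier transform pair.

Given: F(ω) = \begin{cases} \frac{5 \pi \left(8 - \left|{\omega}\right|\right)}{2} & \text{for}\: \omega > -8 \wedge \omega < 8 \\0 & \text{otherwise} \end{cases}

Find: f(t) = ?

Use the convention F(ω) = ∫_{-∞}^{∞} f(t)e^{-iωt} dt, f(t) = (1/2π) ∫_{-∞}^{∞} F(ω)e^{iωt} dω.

f(t) = \frac{5 \sin^{2}{\left(4 t \right)}}{t^{2}}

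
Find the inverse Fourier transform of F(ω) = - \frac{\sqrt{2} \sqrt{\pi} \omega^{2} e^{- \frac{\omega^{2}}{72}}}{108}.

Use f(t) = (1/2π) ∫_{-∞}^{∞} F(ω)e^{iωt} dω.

f(t) = \left(72 t^{2} - 2\right) e^{- 18 t^{2}}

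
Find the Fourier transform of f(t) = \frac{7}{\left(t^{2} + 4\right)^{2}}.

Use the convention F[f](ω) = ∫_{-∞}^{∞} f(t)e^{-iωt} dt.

F(ω) = \frac{7 \pi \left(2 \left|{\omega}\right| + 1\right) e^{- 2 \left|{\omega}\right|}}{16}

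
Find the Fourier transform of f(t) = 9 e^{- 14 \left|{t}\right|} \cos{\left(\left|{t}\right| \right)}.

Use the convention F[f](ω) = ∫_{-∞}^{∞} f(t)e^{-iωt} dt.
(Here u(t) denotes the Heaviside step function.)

F(ω) = \frac{252 \left(\omega^{2} + 197\right)}{\omega^{4} + 390 \omega^{2} + 38809}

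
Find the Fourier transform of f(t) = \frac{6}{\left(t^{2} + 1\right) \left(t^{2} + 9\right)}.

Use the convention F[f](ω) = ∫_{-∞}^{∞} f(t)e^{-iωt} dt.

F(ω) = \frac{\pi \left(3 e^{2 \left|{\omega}\right|} - 1\right) e^{- 3 \left|{\omega}\right|}}{4}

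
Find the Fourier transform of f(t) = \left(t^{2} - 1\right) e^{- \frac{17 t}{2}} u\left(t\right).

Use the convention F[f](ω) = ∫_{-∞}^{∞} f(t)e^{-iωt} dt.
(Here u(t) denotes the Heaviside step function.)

F(ω) = \frac{2 \left(16 i \omega - \left(2 i \omega + 17\right)^{3} + 136\right)}{\left(2 i \omega + 17\right)^{4}}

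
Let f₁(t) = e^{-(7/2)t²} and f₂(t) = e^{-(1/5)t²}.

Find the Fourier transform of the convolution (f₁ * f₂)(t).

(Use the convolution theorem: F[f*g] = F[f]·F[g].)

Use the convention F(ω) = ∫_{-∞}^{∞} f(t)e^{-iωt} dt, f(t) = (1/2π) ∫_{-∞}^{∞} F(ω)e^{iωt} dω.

F[f₁*f₂](ω) = \frac{\sqrt{70} \pi e^{- \frac{37 \omega^{2}}{28}}}{7}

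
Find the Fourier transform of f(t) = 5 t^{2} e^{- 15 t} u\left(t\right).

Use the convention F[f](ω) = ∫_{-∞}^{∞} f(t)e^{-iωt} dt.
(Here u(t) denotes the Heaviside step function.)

F(ω) = \frac{10}{\left(i \omega + 15\right)^{3}}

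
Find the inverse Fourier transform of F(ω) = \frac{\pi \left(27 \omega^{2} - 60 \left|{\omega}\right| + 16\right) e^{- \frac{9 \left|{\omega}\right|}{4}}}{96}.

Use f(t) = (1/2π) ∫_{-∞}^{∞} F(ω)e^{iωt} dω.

f(t) = \frac{t^{4}}{\left(t^{2} + \frac{81}{16}\right)^{3}}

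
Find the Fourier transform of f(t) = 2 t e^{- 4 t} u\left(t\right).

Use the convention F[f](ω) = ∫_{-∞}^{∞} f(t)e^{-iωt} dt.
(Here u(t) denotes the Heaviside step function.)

F(ω) = \frac{2}{\left(i \omega + 4\right)^{2}}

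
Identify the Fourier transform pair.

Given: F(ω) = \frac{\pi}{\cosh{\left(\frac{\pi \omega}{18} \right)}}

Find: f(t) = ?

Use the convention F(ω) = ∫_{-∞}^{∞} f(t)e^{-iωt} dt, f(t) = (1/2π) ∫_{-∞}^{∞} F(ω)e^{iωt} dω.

f(t) = \frac{9}{\cosh{\left(9 t \right)}}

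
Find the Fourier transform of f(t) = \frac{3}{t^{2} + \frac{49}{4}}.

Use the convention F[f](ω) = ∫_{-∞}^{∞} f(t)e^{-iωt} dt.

F(ω) = \frac{6 \pi e^{- \frac{7 \left|{\omega}\right|}{2}}}{7}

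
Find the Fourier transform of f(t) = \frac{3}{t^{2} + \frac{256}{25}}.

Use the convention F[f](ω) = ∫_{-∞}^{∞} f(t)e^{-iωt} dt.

F(ω) = \frac{15 \pi e^{- \frac{16 \left|{\omega}\right|}{5}}}{16}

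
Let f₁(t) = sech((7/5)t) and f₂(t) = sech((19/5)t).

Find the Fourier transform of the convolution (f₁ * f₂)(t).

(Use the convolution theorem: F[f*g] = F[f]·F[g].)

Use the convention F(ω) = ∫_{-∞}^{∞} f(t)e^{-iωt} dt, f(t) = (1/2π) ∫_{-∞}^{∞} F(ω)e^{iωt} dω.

F[f₁*f₂](ω) = \frac{25 \pi^{2}}{133 \cosh{\left(\frac{5 \pi \omega}{38} \right)} \cosh{\left(\frac{5 \pi \omega}{14} \right)}}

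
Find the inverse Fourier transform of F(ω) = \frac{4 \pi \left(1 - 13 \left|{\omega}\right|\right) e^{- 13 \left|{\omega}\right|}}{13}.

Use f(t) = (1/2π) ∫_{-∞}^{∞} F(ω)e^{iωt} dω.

f(t) = \frac{8 t^{2}}{\left(t^{2} + 169\right)^{2}}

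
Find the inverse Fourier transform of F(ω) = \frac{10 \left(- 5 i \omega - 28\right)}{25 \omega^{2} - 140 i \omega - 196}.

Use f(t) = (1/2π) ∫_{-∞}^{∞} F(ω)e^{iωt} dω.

f(t) = 2 \left(\frac{14 t}{5} + 1\right) e^{- \frac{14 t}{5}} u\left(t\right)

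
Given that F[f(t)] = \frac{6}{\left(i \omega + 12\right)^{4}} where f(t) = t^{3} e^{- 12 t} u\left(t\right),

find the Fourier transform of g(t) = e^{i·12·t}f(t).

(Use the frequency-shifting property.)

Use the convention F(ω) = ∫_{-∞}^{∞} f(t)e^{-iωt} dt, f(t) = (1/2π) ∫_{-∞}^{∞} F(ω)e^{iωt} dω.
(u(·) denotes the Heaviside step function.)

F[g](ω) = \frac{6}{\left(i \left(\omega - 12\right) + 12\right)^{4}}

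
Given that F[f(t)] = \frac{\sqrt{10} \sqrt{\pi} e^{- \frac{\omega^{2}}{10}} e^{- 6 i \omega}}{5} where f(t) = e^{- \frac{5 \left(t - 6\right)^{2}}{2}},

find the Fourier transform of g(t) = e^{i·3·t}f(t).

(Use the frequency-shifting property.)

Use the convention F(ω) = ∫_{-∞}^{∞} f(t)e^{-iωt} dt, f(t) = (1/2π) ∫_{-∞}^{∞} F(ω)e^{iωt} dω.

F[g](ω) = \frac{\sqrt{10} \sqrt{\pi} e^{- \frac{\left(\omega - 3\right) \left(\omega - 3 + 60 i\right)}{10}}}{5}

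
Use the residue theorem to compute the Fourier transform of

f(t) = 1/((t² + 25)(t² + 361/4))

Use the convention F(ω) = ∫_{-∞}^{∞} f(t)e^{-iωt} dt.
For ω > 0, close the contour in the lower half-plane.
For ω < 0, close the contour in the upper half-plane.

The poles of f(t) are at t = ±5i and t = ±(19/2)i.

Let g(z) = f(z)e^{-iωz}; for large |z| the factor e^{-iωz} decays in the lower half-plane when ω > 0 and in the upper half-plane when ω < 0.

Case ω > 0 (lower half-plane, clockwise contour ⇒ F(ω) = -2πi·ΣRes):
  Res_{z = - 5 i} g(z) = \frac{2 i e^{- 5 \omega}}{1305}
  Res_{z = - \frac{19 i}{2}} g(z) = - \frac{4 i e^{- \frac{19 \omega}{2}}}{4959}
  F(ω) = -2πi·ΣRes = \frac{4 \pi e^{- 5 \omega}}{1305} - \frac{8 \pi e^{- \frac{19 \omega}{2}}}{4959}

Case ω < 0 (upper half-plane, counterclockwise contour ⇒ F(ω) = +2πi·ΣRes):
  Res_{z = 5 i} g(z) = - \frac{2 i e^{5 \omega}}{1305}
  Res_{z = \frac{19 i}{2}} g(z) = \frac{4 i e^{\frac{19 \omega}{2}}}{4959}
  F(ω) = 2πi·ΣRes = \frac{4 \pi \left(- 10 e^{\frac{19 \omega}{2}} + 19 e^{5 \omega}\right)}{24795}

Both cases combine into a single formula in |ω|:

F(ω) = \frac{4 \pi e^{- 5 \left|{\omega}\right|}}{1305} - \frac{8 \pi e^{- \frac{19 \left|{\omega}\right|}{2}}}{4959}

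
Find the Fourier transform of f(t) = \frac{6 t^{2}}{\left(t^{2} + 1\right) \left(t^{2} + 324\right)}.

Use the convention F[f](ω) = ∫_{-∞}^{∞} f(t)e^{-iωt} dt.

F(ω) = \frac{6 \pi \left(18 - e^{17 \left|{\omega}\right|}\right) e^{- 18 \left|{\omega}\right|}}{323}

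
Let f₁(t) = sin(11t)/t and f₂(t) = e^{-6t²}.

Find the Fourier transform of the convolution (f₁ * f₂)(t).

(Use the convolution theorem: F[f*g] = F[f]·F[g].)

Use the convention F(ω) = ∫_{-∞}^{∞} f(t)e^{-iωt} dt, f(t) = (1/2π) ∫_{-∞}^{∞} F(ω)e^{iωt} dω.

F[f₁*f₂](ω) = \begin{cases} \frac{\sqrt{6} \pi^{\frac{3}{2}} e^{- \frac{\omega^{2}}{24}}}{6} & \text{for}\: \omega > -11 \wedge \omega < 11 \\0 & \text{otherwise} \end{cases}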